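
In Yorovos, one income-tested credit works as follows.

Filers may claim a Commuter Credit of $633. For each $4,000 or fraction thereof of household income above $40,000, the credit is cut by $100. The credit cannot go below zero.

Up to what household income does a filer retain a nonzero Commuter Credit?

After 6 increments the reduction is 6 × $100 = $600, leaving $33; one more increment wipes it out. Increment 6 ends at excess 6 × $4,000 = $24,000, so the highest qualifying income is $40,000 + $24,000 = $64,000.

$64,000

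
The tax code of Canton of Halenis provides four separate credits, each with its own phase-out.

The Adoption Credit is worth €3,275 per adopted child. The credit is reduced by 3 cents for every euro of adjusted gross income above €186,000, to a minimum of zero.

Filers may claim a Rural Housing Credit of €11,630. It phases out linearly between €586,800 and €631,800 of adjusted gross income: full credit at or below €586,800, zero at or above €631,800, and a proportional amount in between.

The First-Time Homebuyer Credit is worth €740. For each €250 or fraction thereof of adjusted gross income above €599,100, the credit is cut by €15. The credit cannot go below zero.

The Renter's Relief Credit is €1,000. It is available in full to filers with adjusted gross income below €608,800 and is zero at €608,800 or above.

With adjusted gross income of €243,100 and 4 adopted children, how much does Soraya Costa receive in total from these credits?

Adoption Credit: base = 4 × €3,275 = €13,100. 3% of the €57,100 excess over €186,000 is €1,713; credit = €13,100 − €1,713 = €11,387.
Rural Housing Credit: €243,100 is at or below the €586,800 threshold, so the full €11,630 applies.
First-Time Homebuyer Credit: €243,100 is at or below the €599,100 threshold, so the full €740 applies.
Renter's Relief Credit: €243,100 is below the €608,800 cutoff, so the full €1,000 applies.
Total: €11,387 + €11,630 + €740 + €1,000 = €24,757.

€24,757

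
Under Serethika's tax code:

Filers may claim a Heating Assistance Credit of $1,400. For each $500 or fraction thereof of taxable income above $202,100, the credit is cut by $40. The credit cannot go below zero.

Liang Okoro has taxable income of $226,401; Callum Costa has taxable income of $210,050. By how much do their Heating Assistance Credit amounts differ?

Liang ($226,401): Heating Assistance Credit: income exceeds $202,100 by $24,301 → 49 increments × $40 = $1,960 ≥ base, so the credit is $0.
Callum ($210,050): Heating Assistance Credit: income exceeds $202,100 by $7,950, which is 16 full-or-partial $500 increments; reduction = 16 × $40 = $640, leaving $760.
Difference: |$0 − $760| = $760.

$760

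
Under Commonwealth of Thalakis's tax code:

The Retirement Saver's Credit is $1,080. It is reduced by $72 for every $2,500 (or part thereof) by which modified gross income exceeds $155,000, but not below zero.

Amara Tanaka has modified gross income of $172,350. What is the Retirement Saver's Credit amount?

$576

Retirement Saver's Credit: income exceeds $155,000 by $17,350, which is 7 full-or-partial $2,500 increments; reduction = 7 × $72 = $504, leaving $576.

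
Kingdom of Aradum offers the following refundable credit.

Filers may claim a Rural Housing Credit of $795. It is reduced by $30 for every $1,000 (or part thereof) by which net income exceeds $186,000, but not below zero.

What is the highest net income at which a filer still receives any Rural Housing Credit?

$212,000

After 26 increments the reduction is 26 × $30 = $780, leaving $15; one more increment wipes it out. Increment 26 ends at excess 26 × $1,000 = $26,000, so the highest qualifying income is $186,000 + $26,000 = $212,000.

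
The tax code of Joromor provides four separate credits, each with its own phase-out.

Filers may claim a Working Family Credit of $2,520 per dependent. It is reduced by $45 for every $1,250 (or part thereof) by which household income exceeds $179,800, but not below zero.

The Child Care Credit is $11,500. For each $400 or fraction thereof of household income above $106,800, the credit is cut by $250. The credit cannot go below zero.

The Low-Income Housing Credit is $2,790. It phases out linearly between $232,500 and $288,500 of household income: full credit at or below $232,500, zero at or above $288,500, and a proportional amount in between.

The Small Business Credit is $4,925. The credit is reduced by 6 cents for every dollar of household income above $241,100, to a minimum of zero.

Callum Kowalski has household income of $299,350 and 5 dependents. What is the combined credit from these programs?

$9,710

Working Family Credit: base = 5 × $2,520 = $12,600. income exceeds $179,800 by $119,550, which is 96 full-or-partial $1,250 increments; reduction = 96 × $45 = $4,320, leaving $8,280.
Child Care Credit: income exceeds $106,800 by $192,550 → 482 increments × $250 = $120,500 ≥ base, so the credit is $0.
Low-Income Housing Credit: $299,350 is at or above $288,500, so the credit is $0.
Small Business Credit: 6% of the $58,250 excess over $241,100 is $3,495; credit = $4,925 − $3,495 = $1,430.
Total: $8,280 + $0 + $0 + $1,430 = $9,710.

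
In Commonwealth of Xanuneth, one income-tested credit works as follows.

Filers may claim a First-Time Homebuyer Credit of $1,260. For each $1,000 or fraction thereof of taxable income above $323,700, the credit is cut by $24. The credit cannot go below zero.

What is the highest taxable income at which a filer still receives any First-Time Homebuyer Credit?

$375,700

After 52 increments the reduction is 52 × $24 = $1,248, leaving $12; one more increment wipes it out. Increment 52 ends at excess 52 × $1,000 = $52,000, so the highest qualifying income is $323,700 + $52,000 = $375,700.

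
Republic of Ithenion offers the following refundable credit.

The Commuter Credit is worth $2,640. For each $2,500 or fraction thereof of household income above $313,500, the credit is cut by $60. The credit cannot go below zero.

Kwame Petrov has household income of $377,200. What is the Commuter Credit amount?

Commuter Credit: income exceeds $313,500 by $63,700, which is 26 full-or-partial $2,500 increments; reduction = 26 × $60 = $1,560, leaving $1,080.

$1,080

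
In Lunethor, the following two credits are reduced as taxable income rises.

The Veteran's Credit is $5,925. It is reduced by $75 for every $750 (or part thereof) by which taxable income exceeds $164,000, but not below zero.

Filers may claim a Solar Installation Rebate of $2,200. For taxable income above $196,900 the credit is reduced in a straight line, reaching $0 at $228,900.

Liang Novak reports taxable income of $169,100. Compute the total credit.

$7,600

Veteran's Credit: income exceeds $164,000 by $5,100, which is 7 full-or-partial $750 increments; reduction = 7 × $75 = $525, leaving $5,400.
Solar Installation Rebate: $169,100 is at or below the $196,900 threshold, so the full $2,200 applies.
Total: $5,400 + $2,200 = $7,600.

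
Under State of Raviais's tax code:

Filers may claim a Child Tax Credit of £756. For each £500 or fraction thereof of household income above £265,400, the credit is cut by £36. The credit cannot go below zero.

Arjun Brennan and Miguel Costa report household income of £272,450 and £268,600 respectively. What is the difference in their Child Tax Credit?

£288

Arjun (£272,450): Child Tax Credit: income exceeds £265,400 by £7,050, which is 15 full-or-partial £500 increments; reduction = 15 × £36 = £540, leaving £216.
Miguel (£268,600): Child Tax Credit: income exceeds £265,400 by £3,200, which is 7 full-or-partial £500 increments; reduction = 7 × £36 = £252, leaving £504.
Difference: |£216 − £504| = £288.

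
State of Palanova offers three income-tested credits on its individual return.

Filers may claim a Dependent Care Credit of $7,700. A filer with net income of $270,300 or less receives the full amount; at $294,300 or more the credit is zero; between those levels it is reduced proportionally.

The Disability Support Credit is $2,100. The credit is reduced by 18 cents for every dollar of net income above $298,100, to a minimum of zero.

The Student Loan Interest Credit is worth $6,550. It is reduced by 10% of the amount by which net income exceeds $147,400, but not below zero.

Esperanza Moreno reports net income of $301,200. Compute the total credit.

Dependent Care Credit: $301,200 is at or above $294,300, so the credit is $0.
Disability Support Credit: 18% of the $3,100 excess over $298,100 is $558; credit = $2,100 − $558 = $1,542.
Student Loan Interest Credit: 10% of the $153,800 excess over $147,400 is $15,380 ≥ base, so the credit is $0.
Total: $0 + $1,542 + $0 = $1,542.

$1,542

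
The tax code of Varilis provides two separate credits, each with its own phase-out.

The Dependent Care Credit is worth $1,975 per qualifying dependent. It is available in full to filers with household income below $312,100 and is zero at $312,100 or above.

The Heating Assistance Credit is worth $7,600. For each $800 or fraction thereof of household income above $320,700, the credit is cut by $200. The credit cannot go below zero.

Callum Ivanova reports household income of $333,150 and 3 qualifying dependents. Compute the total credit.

$4,400

Dependent Care Credit: base = 3 × $1,975 = $5,925. $333,150 meets or exceeds the $312,100 cutoff, so the credit is $0.
Heating Assistance Credit: income exceeds $320,700 by $12,450, which is 16 full-or-partial $800 increments; reduction = 16 × $200 = $3,200, leaving $4,400.
Total: $0 + $4,400 = $4,400.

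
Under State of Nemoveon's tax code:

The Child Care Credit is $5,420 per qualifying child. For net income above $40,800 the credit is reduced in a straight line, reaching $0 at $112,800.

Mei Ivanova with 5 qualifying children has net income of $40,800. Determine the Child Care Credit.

$27,100

Child Care Credit: base = 5 × $5,420 = $27,100. $40,800 is at or below the $40,800 threshold, so the full $27,100 applies.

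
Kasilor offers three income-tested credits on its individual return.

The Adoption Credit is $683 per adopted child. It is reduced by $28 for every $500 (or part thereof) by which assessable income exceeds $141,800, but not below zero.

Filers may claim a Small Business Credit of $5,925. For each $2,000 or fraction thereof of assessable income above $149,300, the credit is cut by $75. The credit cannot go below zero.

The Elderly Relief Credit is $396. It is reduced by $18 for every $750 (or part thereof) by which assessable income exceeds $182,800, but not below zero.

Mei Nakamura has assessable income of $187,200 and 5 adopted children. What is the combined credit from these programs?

$5,655

Adoption Credit: base = 5 × $683 = $3,415. income exceeds $141,800 by $45,400, which is 91 full-or-partial $500 increments; reduction = 91 × $28 = $2,548, leaving $867.
Small Business Credit: income exceeds $149,300 by $37,900, which is 19 full-or-partial $2,000 increments; reduction = 19 × $75 = $1,425, leaving $4,500.
Elderly Relief Credit: income exceeds $182,800 by $4,400, which is 6 full-or-partial $750 increments; reduction = 6 × $18 = $108, leaving $288.
Total: $867 + $4,500 + $288 = $5,655.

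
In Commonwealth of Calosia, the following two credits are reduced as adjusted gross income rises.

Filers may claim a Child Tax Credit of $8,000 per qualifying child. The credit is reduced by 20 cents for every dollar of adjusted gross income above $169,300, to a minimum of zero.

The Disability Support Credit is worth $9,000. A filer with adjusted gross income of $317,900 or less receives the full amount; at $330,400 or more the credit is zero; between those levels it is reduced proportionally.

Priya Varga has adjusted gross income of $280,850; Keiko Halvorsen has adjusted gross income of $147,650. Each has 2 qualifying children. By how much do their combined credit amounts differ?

Priya ($280,850): Child Tax Credit: base = 2 × $8,000 = $16,000. 20% of the $111,550 excess over $169,300 is $22,310 ≥ base, so the credit is $0. Disability Support Credit: $280,850 is at or below the $317,900 threshold, so the full $9,000 applies. total $0 + $9,000 = $9,000
Keiko ($147,650): Child Tax Credit: base = 2 × $8,000 = $16,000. $147,650 is at or below the $169,300 threshold, so the full $16,000 applies. Disability Support Credit: $147,650 is at or below the $317,900 threshold, so the full $9,000 applies. total $16,000 + $9,000 = $25,000
Difference: |$9,000 − $25,000| = $16,000.

$16,000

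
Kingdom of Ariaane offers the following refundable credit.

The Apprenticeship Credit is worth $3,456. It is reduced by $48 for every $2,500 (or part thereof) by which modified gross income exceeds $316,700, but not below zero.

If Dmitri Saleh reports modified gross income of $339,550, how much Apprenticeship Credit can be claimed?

$2,976

Apprenticeship Credit: income exceeds $316,700 by $22,850, which is 10 full-or-partial $2,500 increments; reduction = 10 × $48 = $480, leaving $2,976.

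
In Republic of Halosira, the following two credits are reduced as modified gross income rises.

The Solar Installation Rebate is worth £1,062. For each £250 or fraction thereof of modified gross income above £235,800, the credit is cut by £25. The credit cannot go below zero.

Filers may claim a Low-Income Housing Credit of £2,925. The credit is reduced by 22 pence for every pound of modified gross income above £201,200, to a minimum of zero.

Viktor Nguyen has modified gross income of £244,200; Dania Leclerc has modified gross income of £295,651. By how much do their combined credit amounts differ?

Viktor (£244,200): Solar Installation Rebate: income exceeds £235,800 by £8,400, which is 34 full-or-partial £250 increments; reduction = 34 × £25 = £850, leaving £212. Low-Income Housing Credit: 22% of the £43,000 excess over £201,200 is £9,460 ≥ base, so the credit is £0. total £212 + £0 = £212
Dania (£295,651): Solar Installation Rebate: income exceeds £235,800 by £59,851 → 240 increments × £25 = £6,000 ≥ base, so the credit is £0. Low-Income Housing Credit: 22% of the £94,451 excess over £201,200 is £20,779.22 ≥ base, so the credit is £0. total £0 + £0 = £0
Difference: |£212 − £0| = £212.

£212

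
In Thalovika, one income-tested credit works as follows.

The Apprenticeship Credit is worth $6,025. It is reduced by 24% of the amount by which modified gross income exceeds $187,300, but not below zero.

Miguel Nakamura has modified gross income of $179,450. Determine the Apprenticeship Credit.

$6,025

Apprenticeship Credit: $179,450 is at or below the $187,300 threshold, so the full $6,025 applies.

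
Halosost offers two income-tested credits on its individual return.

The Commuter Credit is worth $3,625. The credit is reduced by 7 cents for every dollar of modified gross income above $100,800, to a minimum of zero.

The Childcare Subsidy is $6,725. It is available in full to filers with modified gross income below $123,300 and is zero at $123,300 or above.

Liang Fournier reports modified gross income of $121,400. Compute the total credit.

Commuter Credit: 7% of the $20,600 excess over $100,800 is $1,442; credit = $3,625 − $1,442 = $2,183.
Childcare Subsidy: $121,400 is below the $123,300 cutoff, so the full $6,725 applies.
Total: $2,183 + $6,725 = $8,908.

$8,908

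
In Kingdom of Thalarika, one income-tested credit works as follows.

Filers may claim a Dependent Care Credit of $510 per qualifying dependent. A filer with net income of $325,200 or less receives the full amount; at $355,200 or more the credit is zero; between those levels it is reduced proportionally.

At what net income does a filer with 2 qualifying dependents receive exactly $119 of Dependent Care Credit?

$351,700

Full credit = 2 × $510 = $1,020.
$119 is 119/1,020 of the full $1,020, so 901/1,020 of the $30,000 range has been used: income = $325,200 + $30,000 × 901/1,020 = $351,700.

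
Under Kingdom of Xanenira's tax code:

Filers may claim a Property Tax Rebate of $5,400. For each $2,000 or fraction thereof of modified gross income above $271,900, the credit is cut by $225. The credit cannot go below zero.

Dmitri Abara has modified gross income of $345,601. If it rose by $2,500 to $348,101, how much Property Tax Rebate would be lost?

$0

At $345,601 — income exceeds $271,900 by $73,701 → 37 increments × $225 = $8,325 ≥ base, so the credit is $0.
At $348,101 — income exceeds $271,900 by $76,201 → 39 increments × $225 = $8,775 ≥ base, so the credit is $0.
Lost: $0 − $0 = $0.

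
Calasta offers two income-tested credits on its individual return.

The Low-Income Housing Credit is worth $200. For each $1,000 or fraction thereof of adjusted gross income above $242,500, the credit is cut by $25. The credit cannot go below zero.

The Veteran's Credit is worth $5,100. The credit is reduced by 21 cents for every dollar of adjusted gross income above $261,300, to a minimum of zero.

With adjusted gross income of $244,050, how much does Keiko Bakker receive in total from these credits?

$5,250

Low-Income Housing Credit: income exceeds $242,500 by $1,550, which is 2 full-or-partial $1,000 increments; reduction = 2 × $25 = $50, leaving $150.
Veteran's Credit: $244,050 is at or below the $261,300 threshold, so the full $5,100 applies.
Total: $150 + $5,100 = $5,250.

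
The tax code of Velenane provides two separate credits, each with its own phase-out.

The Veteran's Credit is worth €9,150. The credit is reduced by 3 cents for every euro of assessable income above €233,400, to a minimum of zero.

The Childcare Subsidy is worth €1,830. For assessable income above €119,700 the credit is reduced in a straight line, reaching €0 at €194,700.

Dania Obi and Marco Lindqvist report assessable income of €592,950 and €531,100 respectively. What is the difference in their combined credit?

€219

Dania (€592,950): Veteran's Credit: 3% of the €359,550 excess over €233,400 is €10,786.50 ≥ base, so the credit is €0. Childcare Subsidy: €592,950 is at or above €194,700, so the credit is €0. total €0 + €0 = €0
Marco (€531,100): Veteran's Credit: 3% of the €297,700 excess over €233,400 is €8,931; credit = €9,150 − €8,931 = €219. Childcare Subsidy: €531,100 is at or above €194,700, so the credit is €0. total €219 + €0 = €219
Difference: |€0 − €219| = €219.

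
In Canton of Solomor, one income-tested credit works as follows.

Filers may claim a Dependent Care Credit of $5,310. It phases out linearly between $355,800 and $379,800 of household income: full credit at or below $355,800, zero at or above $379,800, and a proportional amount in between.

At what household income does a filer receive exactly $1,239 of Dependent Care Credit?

$1,239 is 1,239/5,310 of the full $5,310, so 4,071/5,310 of the $24,000 range has been used: income = $355,800 + $24,000 × 4,071/5,310 = $374,200.

$374,200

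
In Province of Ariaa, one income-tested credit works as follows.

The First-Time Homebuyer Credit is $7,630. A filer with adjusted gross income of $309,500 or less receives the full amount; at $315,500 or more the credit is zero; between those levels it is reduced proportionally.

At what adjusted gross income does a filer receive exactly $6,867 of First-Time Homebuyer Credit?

$6,867 is 6,867/7,630 of the full $7,630, so 763/7,630 of the $6,000 range has been used: income = $309,500 + $6,000 × 763/7,630 = $310,100.

$310,100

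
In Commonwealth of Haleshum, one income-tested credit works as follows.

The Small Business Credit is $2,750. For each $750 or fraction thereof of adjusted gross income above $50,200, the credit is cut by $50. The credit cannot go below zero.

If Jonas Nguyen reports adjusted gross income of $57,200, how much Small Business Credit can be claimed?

Small Business Credit: income exceeds $50,200 by $7,000, which is 10 full-or-partial $750 increments; reduction = 10 × $50 = $500, leaving $2,250.

$2,250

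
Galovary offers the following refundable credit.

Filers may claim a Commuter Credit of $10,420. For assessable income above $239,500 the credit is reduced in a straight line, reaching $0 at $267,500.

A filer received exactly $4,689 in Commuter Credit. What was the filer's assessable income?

$4,689 is 4,689/10,420 of the full $10,420, so 5,731/10,420 of the $28,000 range has been used: income = $239,500 + $28,000 × 5,731/10,420 = $254,900.

$254,900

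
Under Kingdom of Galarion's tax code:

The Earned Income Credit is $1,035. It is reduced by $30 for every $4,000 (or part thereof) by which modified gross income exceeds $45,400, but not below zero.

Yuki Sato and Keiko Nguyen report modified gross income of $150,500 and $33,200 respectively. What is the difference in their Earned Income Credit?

Yuki ($150,500): Earned Income Credit: income exceeds $45,400 by $105,100, which is 27 full-or-partial $4,000 increments; reduction = 27 × $30 = $810, leaving $225.
Keiko ($33,200): Earned Income Credit: $33,200 is at or below the $45,400 threshold, so the full $1,035 applies.
Difference: |$225 − $1,035| = $810.

$810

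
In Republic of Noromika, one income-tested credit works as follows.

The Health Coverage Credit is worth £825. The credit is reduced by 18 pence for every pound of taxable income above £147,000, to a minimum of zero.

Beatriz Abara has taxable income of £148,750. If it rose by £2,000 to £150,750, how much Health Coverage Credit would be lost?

At £148,750 — 18% of the £1,750 excess over £147,000 is £315; credit = £825 − £315 = £510.
At £150,750 — 18% of the £3,750 excess over £147,000 is £675; credit = £825 − £675 = £150.
Lost: £510 − £150 = £360.

£360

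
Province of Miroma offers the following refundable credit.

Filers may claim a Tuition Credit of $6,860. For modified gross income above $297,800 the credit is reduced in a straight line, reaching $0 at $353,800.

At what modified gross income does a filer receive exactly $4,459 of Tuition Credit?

$4,459 is 4,459/6,860 of the full $6,860, so 2,401/6,860 of the $56,000 range has been used: income = $297,800 + $56,000 × 2,401/6,860 = $317,400.

$317,400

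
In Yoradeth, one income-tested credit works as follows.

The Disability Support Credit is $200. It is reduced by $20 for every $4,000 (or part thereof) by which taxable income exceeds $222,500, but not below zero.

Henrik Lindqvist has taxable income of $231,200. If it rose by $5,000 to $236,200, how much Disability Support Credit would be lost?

$20

At $231,200 — income exceeds $222,500 by $8,700, which is 3 full-or-partial $4,000 increments; reduction = 3 × $20 = $60, leaving $140.
At $236,200 — income exceeds $222,500 by $13,700, which is 4 full-or-partial $4,000 increments; reduction = 4 × $20 = $80, leaving $120.
Lost: $140 − $120 = $20.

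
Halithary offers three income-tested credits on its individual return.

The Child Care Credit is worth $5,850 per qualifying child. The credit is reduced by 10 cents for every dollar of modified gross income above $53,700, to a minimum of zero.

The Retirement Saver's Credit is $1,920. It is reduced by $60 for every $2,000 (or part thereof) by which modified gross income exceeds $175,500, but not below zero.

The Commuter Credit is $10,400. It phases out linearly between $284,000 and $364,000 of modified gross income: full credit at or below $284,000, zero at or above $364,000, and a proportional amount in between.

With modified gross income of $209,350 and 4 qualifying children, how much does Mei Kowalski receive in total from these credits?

Child Care Credit: base = 4 × $5,850 = $23,400. 10% of the $155,650 excess over $53,700 is $15,565; credit = $23,400 − $15,565 = $7,835.
Retirement Saver's Credit: income exceeds $175,500 by $33,850, which is 17 full-or-partial $2,000 increments; reduction = 17 × $60 = $1,020, leaving $900.
Commuter Credit: $209,350 is at or below the $284,000 threshold, so the full $10,400 applies.
Total: $7,835 + $900 + $10,400 = $19,135.

$19,135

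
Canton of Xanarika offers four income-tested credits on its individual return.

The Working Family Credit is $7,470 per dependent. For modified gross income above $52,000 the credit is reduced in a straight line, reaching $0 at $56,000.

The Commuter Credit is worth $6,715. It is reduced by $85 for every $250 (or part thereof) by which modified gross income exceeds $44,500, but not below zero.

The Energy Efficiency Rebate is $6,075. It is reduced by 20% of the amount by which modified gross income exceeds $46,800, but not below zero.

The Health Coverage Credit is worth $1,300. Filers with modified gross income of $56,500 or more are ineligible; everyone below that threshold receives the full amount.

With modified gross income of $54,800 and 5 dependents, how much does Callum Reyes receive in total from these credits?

Working Family Credit: base = 5 × $7,470 = $37,350. $54,800 is $2,800 into a $4,000 phase-out range, leaving 1,200/4,000 of the credit: $37,350 × 1,200/4,000 = $11,205.
Commuter Credit: income exceeds $44,500 by $10,300, which is 42 full-or-partial $250 increments; reduction = 42 × $85 = $3,570, leaving $3,145.
Energy Efficiency Rebate: 20% of the $8,000 excess over $46,800 is $1,600; credit = $6,075 − $1,600 = $4,475.
Health Coverage Credit: $54,800 is below the $56,500 cutoff, so the full $1,300 applies.
Total: $11,205 + $3,145 + $4,475 + $1,300 = $20,125.

$20,125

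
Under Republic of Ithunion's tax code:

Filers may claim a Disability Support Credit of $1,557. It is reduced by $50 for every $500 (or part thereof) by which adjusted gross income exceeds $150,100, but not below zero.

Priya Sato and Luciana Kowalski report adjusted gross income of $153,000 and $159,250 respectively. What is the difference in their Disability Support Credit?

Priya ($153,000): Disability Support Credit: income exceeds $150,100 by $2,900, which is 6 full-or-partial $500 increments; reduction = 6 × $50 = $300, leaving $1,257.
Luciana ($159,250): Disability Support Credit: income exceeds $150,100 by $9,150, which is 19 full-or-partial $500 increments; reduction = 19 × $50 = $950, leaving $607.
Difference: |$1,257 − $607| = $650.

$650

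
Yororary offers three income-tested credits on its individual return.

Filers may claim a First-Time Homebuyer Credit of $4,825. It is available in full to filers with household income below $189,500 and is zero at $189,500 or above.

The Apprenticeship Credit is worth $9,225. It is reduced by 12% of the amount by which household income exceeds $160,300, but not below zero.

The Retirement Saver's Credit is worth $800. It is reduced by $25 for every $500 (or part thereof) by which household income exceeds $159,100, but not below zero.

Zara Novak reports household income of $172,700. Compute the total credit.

$12,662

First-Time Homebuyer Credit: $172,700 is below the $189,500 cutoff, so the full $4,825 applies.
Apprenticeship Credit: 12% of the $12,400 excess over $160,300 is $1,488; credit = $9,225 − $1,488 = $7,737.
Retirement Saver's Credit: income exceeds $159,100 by $13,600, which is 28 full-or-partial $500 increments; reduction = 28 × $25 = $700, leaving $100.
Total: $4,825 + $7,737 + $100 = $12,662.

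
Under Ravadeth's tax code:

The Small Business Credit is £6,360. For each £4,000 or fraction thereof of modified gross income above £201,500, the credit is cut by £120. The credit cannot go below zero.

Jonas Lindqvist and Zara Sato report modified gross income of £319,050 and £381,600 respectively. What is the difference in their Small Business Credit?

Jonas (£319,050): Small Business Credit: income exceeds £201,500 by £117,550, which is 30 full-or-partial £4,000 increments; reduction = 30 × £120 = £3,600, leaving £2,760.
Zara (£381,600): Small Business Credit: income exceeds £201,500 by £180,100, which is 46 full-or-partial £4,000 increments; reduction = 46 × £120 = £5,520, leaving £840.
Difference: |£2,760 − £840| = £1,920.

£1,920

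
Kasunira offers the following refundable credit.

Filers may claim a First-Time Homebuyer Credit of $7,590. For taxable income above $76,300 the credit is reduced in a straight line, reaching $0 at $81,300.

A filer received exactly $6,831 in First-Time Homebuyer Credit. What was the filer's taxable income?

$76,800

$6,831 is 6,831/7,590 of the full $7,590, so 759/7,590 of the $5,000 range has been used: income = $76,300 + $5,000 × 759/7,590 = $76,800.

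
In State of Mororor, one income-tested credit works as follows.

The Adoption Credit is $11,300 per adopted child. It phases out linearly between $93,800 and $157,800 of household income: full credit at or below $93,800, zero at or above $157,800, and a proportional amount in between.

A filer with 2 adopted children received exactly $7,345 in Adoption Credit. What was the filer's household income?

Full credit = 2 × $11,300 = $22,600.
$7,345 is 7,345/22,600 of the full $22,600, so 15,255/22,600 of the $64,000 range has been used: income = $93,800 + $64,000 × 15,255/22,600 = $137,000.

$137,000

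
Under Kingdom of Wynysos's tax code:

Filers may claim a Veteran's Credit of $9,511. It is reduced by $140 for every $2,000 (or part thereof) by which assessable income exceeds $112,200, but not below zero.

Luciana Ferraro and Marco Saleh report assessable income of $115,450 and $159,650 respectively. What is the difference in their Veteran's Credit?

$3,080

Luciana ($115,450): Veteran's Credit: income exceeds $112,200 by $3,250, which is 2 full-or-partial $2,000 increments; reduction = 2 × $140 = $280, leaving $9,231.
Marco ($159,650): Veteran's Credit: income exceeds $112,200 by $47,450, which is 24 full-or-partial $2,000 increments; reduction = 24 × $140 = $3,360, leaving $6,151.
Difference: |$9,231 − $6,151| = $3,080.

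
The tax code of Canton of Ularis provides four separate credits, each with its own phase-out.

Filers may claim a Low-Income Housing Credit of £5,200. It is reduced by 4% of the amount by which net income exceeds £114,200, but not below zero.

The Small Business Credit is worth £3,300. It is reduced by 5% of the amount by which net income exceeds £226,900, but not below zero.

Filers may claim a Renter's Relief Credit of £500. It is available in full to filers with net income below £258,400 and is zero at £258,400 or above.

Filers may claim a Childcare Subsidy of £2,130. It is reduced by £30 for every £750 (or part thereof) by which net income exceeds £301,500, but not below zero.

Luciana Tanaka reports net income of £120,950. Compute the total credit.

Low-Income Housing Credit: 4% of the £6,750 excess over £114,200 is £270; credit = £5,200 − £270 = £4,930.
Small Business Credit: £120,950 is at or below the £226,900 threshold, so the full £3,300 applies.
Renter's Relief Credit: £120,950 is below the £258,400 cutoff, so the full £500 applies.
Childcare Subsidy: £120,950 is at or below the £301,500 threshold, so the full £2,130 applies.
Total: £4,930 + £3,300 + £500 + £2,130 = £10,860.

£10,860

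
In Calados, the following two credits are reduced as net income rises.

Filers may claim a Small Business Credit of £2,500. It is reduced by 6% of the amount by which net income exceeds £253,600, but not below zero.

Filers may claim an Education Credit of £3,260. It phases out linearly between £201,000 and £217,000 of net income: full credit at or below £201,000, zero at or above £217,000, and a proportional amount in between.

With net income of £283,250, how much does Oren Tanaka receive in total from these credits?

Small Business Credit: 6% of the £29,650 excess over £253,600 is £1,779; credit = £2,500 − £1,779 = £721.
Education Credit: £283,250 is at or above £217,000, so the credit is £0.
Total: £721 + £0 = £721.

£721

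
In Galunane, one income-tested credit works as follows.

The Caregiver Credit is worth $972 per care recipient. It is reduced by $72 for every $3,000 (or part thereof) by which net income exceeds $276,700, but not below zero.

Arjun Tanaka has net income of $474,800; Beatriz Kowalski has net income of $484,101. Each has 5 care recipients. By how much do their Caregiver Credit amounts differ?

Arjun ($474,800): Caregiver Credit: base = 5 × $972 = $4,860. income exceeds $276,700 by $198,100, which is 67 full-or-partial $3,000 increments; reduction = 67 × $72 = $4,824, leaving $36.
Beatriz ($484,101): Caregiver Credit: base = 5 × $972 = $4,860. income exceeds $276,700 by $207,401 → 70 increments × $72 = $5,040 ≥ base, so the credit is $0.
Difference: |$36 − $0| = $36.

$36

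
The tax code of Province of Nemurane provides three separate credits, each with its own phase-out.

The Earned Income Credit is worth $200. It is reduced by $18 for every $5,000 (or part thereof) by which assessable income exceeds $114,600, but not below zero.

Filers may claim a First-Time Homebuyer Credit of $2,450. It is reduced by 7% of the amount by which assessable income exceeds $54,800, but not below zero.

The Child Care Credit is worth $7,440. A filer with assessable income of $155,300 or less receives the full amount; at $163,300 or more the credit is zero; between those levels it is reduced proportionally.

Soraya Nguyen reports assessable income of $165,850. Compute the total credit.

$2

Earned Income Credit: income exceeds $114,600 by $51,250, which is 11 full-or-partial $5,000 increments; reduction = 11 × $18 = $198, leaving $2.
First-Time Homebuyer Credit: 7% of the $111,050 excess over $54,800 is $7,773.50 ≥ base, so the credit is $0.
Child Care Credit: $165,850 is at or above $163,300, so the credit is $0.
Total: $2 + $0 + $0 = $2.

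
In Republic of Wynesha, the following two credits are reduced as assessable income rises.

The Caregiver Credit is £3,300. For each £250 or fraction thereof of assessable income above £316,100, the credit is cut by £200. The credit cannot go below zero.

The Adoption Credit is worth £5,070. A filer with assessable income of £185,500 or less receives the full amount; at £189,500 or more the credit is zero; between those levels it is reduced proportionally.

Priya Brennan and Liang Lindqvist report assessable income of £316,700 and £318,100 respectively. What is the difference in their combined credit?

Priya (£316,700): Caregiver Credit: income exceeds £316,100 by £600, which is 3 full-or-partial £250 increments; reduction = 3 × £200 = £600, leaving £2,700. Adoption Credit: £316,700 is at or above £189,500, so the credit is £0. total £2,700 + £0 = £2,700
Liang (£318,100): Caregiver Credit: income exceeds £316,100 by £2,000, which is 8 full-or-partial £250 increments; reduction = 8 × £200 = £1,600, leaving £1,700. Adoption Credit: £318,100 is at or above £189,500, so the credit is £0. total £1,700 + £0 = £1,700
Difference: |£2,700 − £1,700| = £1,000.

£1,000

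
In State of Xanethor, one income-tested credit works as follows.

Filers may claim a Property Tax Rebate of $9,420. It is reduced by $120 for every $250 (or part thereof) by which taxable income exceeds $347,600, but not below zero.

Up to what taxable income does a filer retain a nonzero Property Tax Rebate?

After 78 increments the reduction is 78 × $120 = $9,360, leaving $60; one more increment wipes it out. Increment 78 ends at excess 78 × $250 = $19,500, so the highest qualifying income is $347,600 + $19,500 = $367,100.

$367,100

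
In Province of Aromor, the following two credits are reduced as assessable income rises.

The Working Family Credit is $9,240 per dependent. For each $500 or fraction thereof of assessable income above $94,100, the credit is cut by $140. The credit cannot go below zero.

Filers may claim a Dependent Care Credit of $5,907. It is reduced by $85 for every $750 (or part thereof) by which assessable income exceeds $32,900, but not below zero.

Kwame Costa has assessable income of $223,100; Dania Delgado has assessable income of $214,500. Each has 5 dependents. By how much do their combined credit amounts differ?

Kwame ($223,100): Working Family Credit: base = 5 × $9,240 = $46,200. income exceeds $94,100 by $129,000, which is 258 full-or-partial $500 increments; reduction = 258 × $140 = $36,120, leaving $10,080. Dependent Care Credit: income exceeds $32,900 by $190,200 → 254 increments × $85 = $21,590 ≥ base, so the credit is $0. total $10,080 + $0 = $10,080
Dania ($214,500): Working Family Credit: base = 5 × $9,240 = $46,200. income exceeds $94,100 by $120,400, which is 241 full-or-partial $500 increments; reduction = 241 × $140 = $33,740, leaving $12,460. Dependent Care Credit: income exceeds $32,900 by $181,600 → 243 increments × $85 = $20,655 ≥ base, so the credit is $0. total $12,460 + $0 = $12,460
Difference: |$10,080 − $12,460| = $2,380.

$2,380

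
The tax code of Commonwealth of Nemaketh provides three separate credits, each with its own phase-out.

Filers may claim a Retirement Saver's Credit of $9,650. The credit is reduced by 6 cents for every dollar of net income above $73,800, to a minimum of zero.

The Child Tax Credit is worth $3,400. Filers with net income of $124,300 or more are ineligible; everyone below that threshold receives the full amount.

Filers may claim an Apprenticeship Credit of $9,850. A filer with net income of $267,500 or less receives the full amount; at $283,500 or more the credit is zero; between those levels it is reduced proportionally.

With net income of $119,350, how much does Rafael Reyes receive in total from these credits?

$20,167

Retirement Saver's Credit: 6% of the $45,550 excess over $73,800 is $2,733; credit = $9,650 − $2,733 = $6,917.
Child Tax Credit: $119,350 is below the $124,300 cutoff, so the full $3,400 applies.
Apprenticeship Credit: $119,350 is at or below the $267,500 threshold, so the full $9,850 applies.
Total: $6,917 + $3,400 + $9,850 = $20,167.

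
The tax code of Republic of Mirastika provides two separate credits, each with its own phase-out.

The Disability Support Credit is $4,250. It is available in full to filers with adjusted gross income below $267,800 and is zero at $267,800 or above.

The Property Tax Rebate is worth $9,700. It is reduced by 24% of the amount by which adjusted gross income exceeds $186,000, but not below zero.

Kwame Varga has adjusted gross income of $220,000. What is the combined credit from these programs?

$5,790

Disability Support Credit: $220,000 is below the $267,800 cutoff, so the full $4,250 applies.
Property Tax Rebate: 24% of the $34,000 excess over $186,000 is $8,160; credit = $9,700 − $8,160 = $1,540.
Total: $4,250 + $1,540 = $5,790.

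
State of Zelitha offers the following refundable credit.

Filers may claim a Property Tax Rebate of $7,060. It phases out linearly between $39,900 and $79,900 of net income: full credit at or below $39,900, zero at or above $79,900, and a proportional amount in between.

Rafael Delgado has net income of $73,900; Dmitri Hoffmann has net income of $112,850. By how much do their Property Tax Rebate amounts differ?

$1,059

Rafael ($73,900): Property Tax Rebate: $73,900 is $34,000 into a $40,000 phase-out range, leaving 6,000/40,000 of the credit: $7,060 × 6,000/40,000 = $1,059.
Dmitri ($112,850): Property Tax Rebate: $112,850 is at or above $79,900, so the credit is $0.
Difference: |$1,059 − $0| = $1,059.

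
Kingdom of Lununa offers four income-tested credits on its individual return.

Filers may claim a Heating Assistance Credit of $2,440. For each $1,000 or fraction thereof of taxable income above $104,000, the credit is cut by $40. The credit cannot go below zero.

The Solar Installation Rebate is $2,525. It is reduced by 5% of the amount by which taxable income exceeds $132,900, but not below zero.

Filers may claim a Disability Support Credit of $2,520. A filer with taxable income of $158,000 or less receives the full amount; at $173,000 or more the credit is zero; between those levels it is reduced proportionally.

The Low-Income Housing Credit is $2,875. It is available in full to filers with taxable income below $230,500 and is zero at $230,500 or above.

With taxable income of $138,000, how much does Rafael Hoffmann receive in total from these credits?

Heating Assistance Credit: income exceeds $104,000 by $34,000, which is 34 full-or-partial $1,000 increments; reduction = 34 × $40 = $1,360, leaving $1,080.
Solar Installation Rebate: 5% of the $5,100 excess over $132,900 is $255; credit = $2,525 − $255 = $2,270.
Disability Support Credit: $138,000 is at or below the $158,000 threshold, so the full $2,520 applies.
Low-Income Housing Credit: $138,000 is below the $230,500 cutoff, so the full $2,875 applies.
Total: $1,080 + $2,270 + $2,520 + $2,875 = $8,745.

$8,745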